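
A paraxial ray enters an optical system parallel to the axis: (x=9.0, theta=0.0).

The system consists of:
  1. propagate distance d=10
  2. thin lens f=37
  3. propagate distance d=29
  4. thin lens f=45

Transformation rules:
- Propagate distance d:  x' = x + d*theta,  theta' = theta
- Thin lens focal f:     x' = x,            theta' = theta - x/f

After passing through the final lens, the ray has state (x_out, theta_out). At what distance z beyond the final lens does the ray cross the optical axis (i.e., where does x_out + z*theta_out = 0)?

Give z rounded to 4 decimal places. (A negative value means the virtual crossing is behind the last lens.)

Initial: x=9.0000 theta=0.0000
After 1 (propagate distance d=10): x=9.0000 theta=0.0000
After 2 (thin lens f=37): x=9.0000 theta=-9/37 (≈-0.2432)
After 3 (propagate distance d=29): x=72/37 (≈1.9459) theta=-9/37 (≈-0.2432)
After 4 (thin lens f=45): x=72/37 (≈1.9459) theta=-53/185 (≈-0.2865)
z_focus = -x_out/theta_out = -(72/37)/(-53/185) = 360/53 ≈ 6.7925
Rounded to 4 decimal places: z = 6.7925

Answer: 6.7925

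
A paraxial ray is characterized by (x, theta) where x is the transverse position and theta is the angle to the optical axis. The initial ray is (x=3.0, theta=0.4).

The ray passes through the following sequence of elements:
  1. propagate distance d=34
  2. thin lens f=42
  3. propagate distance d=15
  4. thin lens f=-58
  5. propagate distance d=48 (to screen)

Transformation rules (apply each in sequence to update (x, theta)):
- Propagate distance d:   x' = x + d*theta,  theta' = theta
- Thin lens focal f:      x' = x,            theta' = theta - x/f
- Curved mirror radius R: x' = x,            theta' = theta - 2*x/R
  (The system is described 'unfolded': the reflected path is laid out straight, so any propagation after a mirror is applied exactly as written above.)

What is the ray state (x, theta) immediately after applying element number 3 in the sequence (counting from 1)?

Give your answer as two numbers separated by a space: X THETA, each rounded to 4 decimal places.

Answer: 16.6714 0.0048

Derivation:
Initial: x=3.0000 theta=0.4000
After 1 (propagate distance d=34): x=16.6000 theta=0.4000
After 2 (thin lens f=42): x=16.6000 theta=1/210 (≈0.0048)
After 3 (propagate distance d=15): x=1167/70 (≈16.6714) theta=1/210 (≈0.0048)
Rounded to 4 decimal places: x = 16.6714, theta = 0.0048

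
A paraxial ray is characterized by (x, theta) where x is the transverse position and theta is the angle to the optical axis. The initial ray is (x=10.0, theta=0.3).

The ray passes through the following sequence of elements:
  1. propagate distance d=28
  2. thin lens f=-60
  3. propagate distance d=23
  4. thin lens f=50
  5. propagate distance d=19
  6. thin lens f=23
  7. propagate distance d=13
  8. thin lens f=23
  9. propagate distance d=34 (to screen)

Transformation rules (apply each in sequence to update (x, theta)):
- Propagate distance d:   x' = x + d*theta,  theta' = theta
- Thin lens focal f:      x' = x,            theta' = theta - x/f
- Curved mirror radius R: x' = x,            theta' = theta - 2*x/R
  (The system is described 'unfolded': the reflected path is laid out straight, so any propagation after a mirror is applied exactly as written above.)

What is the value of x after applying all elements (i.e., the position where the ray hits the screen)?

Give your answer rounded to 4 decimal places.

Initial: x=10.0000 theta=0.3000
After 1 (propagate distance d=28): x=18.4000 theta=0.3000
After 2 (thin lens f=-60): x=18.4000 theta=91/150 (≈0.6067)
After 3 (propagate distance d=23): x=4853/150 (≈32.3533) theta=91/150 (≈0.6067)
After 4 (thin lens f=50): x=4853/150 (≈32.3533) theta=-0.0404
After 5 (propagate distance d=19): x=236893/7500 (≈31.5857) theta=-0.0404
After 6 (thin lens f=23): x=236893/7500 (≈31.5857) theta=-121931/86250 (≈-1.4137)
After 7 (propagate distance d=13): x=2278333/172500 (≈13.2077) theta=-121931/86250 (≈-1.4137)
After 8 (thin lens f=23): x=2278333/172500 (≈13.2077) theta=-2629053/1322500 (≈-1.9879)
After 9 (propagate distance d=34 (to screen)): x=-215761747/3967500 (≈-54.3823) theta=-2629053/1322500 (≈-1.9879)
Rounded to 4 decimal places: x = -54.3823

Answer: -54.3823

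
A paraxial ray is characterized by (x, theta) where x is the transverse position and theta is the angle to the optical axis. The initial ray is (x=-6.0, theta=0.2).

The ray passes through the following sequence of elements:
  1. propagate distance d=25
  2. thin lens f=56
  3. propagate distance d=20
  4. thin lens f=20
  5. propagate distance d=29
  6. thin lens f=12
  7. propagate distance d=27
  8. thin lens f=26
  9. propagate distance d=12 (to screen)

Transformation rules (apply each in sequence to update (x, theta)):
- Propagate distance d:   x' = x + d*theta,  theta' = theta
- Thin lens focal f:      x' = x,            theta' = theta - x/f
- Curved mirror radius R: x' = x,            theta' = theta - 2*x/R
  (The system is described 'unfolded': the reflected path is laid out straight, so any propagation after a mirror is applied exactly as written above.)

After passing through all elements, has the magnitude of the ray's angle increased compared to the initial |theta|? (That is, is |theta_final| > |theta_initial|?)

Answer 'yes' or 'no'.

Answer: no

Derivation:
Initial: x=-6.0000 theta=0.2000
After 1 (propagate distance d=25): x=-1.0000 theta=0.2000
After 2 (thin lens f=56): x=-1.0000 theta=61/280 (≈0.2179)
After 3 (propagate distance d=20): x=47/14 (≈3.3571) theta=61/280 (≈0.2179)
After 4 (thin lens f=20): x=47/14 (≈3.3571) theta=0.0500
After 5 (propagate distance d=29): x=673/140 (≈4.8071) theta=0.0500
After 6 (thin lens f=12): x=673/140 (≈4.8071) theta=-589/1680 (≈-0.3506)
After 7 (propagate distance d=27): x=-2609/560 (≈-4.6589) theta=-589/1680 (≈-0.3506)
After 8 (thin lens f=26): x=-2609/560 (≈-4.6589) theta=-7487/43680 (≈-0.1714)
After 9 (propagate distance d=12 (to screen)): x=-48891/7280 (≈-6.7158) theta=-7487/43680 (≈-0.1714)
|theta_initial|=0.2000 |theta_final|=7487/43680 (≈0.1714) -> not increased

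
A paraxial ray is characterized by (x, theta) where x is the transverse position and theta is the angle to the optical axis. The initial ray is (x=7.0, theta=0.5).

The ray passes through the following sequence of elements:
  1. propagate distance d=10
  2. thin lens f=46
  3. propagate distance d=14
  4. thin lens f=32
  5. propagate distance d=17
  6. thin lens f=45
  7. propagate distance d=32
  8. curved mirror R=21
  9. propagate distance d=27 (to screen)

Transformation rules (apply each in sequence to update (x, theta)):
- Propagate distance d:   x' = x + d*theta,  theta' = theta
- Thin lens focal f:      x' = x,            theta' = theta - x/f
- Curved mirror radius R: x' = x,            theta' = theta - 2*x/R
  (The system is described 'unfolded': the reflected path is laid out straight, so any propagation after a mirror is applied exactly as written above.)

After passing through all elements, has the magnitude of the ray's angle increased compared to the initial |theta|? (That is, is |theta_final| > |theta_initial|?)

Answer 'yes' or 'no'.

Answer: no

Derivation:
Initial: x=7.0000 theta=0.5000
After 1 (propagate distance d=10): x=12.0000 theta=0.5000
After 2 (thin lens f=46): x=12.0000 theta=11/46 (≈0.2391)
After 3 (propagate distance d=14): x=353/23 (≈15.3478) theta=11/46 (≈0.2391)
After 4 (thin lens f=32): x=353/23 (≈15.3478) theta=-177/736 (≈-0.2405)
After 5 (propagate distance d=17): x=8287/736 (≈11.2595) theta=-177/736 (≈-0.2405)
After 6 (thin lens f=45): x=8287/736 (≈11.2595) theta=-4063/8280 (≈-0.4907)
After 7 (propagate distance d=32): x=-147149/33120 (≈-4.4429) theta=-4063/8280 (≈-0.4907)
After 8 (curved mirror R=21): x=-147149/33120 (≈-4.4429) theta=-23497/347760 (≈-0.0676)
After 9 (propagate distance d=27 (to screen)): x=-1452989/231840 (≈-6.2672) theta=-23497/347760 (≈-0.0676)
|theta_initial|=0.5000 |theta_final|=23497/347760 (≈0.0676) -> not increased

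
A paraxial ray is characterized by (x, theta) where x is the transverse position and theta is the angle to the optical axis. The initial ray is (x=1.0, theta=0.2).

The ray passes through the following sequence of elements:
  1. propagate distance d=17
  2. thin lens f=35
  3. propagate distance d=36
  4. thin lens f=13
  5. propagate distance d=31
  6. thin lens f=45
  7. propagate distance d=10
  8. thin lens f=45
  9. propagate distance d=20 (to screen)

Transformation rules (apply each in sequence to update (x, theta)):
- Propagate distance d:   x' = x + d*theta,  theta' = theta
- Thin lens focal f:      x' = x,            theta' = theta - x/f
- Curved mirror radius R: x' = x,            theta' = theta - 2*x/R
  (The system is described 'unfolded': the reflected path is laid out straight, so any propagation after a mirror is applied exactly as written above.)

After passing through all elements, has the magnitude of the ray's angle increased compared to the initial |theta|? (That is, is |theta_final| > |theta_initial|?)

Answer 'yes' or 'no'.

Answer: no

Derivation:
Initial: x=1.0000 theta=0.2000
After 1 (propagate distance d=17): x=4.4000 theta=0.2000
After 2 (thin lens f=35): x=4.4000 theta=13/175 (≈0.0743)
After 3 (propagate distance d=36): x=1238/175 (≈7.0743) theta=13/175 (≈0.0743)
After 4 (thin lens f=13): x=1238/175 (≈7.0743) theta=-1069/2275 (≈-0.4699)
After 5 (propagate distance d=31): x=-487/65 (≈-7.4923) theta=-1069/2275 (≈-0.4699)
After 6 (thin lens f=45): x=-487/65 (≈-7.4923) theta=-6212/20475 (≈-0.3034)
After 7 (propagate distance d=10): x=-8621/819 (≈-10.5263) theta=-6212/20475 (≈-0.3034)
After 8 (thin lens f=45): x=-8621/819 (≈-10.5263) theta=-1829/26325 (≈-0.0695)
After 9 (propagate distance d=20 (to screen)): x=-439157/36855 (≈-11.9158) theta=-1829/26325 (≈-0.0695)
|theta_initial|=0.2000 |theta_final|=1829/26325 (≈0.0695) -> not increased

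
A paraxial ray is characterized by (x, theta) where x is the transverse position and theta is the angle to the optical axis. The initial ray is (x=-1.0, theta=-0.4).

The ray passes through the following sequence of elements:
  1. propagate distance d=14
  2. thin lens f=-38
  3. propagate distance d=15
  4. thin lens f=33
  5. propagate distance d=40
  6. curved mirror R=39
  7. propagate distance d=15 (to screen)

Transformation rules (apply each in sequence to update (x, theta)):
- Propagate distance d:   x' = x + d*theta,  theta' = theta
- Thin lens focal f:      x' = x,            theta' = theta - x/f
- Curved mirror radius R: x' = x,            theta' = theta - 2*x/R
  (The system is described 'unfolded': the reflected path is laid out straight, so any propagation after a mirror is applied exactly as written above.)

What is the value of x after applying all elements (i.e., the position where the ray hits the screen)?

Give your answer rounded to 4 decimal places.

Initial: x=-1.0000 theta=-0.4000
After 1 (propagate distance d=14): x=-6.6000 theta=-0.4000
After 2 (thin lens f=-38): x=-6.6000 theta=-109/190 (≈-0.5737)
After 3 (propagate distance d=15): x=-2889/190 (≈-15.2053) theta=-109/190 (≈-0.5737)
After 4 (thin lens f=33): x=-2889/190 (≈-15.2053) theta=-118/1045 (≈-0.1129)
After 5 (propagate distance d=40): x=-41219/2090 (≈-19.7220) theta=-118/1045 (≈-0.1129)
After 6 (curved mirror R=39): x=-41219/2090 (≈-19.7220) theta=36617/40755 (≈0.8985)
After 7 (propagate distance d=15 (to screen)): x=-169677/27170 (≈-6.2450) theta=36617/40755 (≈0.8985)
Rounded to 4 decimal places: x = -6.2450

Answer: -6.2450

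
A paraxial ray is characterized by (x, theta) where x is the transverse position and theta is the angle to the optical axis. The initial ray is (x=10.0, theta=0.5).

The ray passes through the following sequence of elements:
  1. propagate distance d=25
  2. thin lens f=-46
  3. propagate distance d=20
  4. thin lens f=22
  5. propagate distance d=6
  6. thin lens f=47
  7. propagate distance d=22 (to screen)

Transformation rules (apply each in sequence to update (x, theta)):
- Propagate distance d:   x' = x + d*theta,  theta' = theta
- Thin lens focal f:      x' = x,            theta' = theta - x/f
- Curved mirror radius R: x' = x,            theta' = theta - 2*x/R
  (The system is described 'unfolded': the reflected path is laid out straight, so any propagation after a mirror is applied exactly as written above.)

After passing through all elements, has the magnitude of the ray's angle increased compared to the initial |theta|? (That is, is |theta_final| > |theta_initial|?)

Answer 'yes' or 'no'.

Initial: x=10.0000 theta=0.5000
After 1 (propagate distance d=25): x=22.5000 theta=0.5000
After 2 (thin lens f=-46): x=22.5000 theta=91/92 (≈0.9891)
After 3 (propagate distance d=20): x=1945/46 (≈42.2826) theta=91/92 (≈0.9891)
After 4 (thin lens f=22): x=1945/46 (≈42.2826) theta=-236/253 (≈-0.9328)
After 5 (propagate distance d=6): x=18563/506 (≈36.6858) theta=-236/253 (≈-0.9328)
After 6 (thin lens f=47): x=18563/506 (≈36.6858) theta=-40747/23782 (≈-1.7134)
After 7 (propagate distance d=22 (to screen)): x=-23973/23782 (≈-1.0080) theta=-40747/23782 (≈-1.7134)
|theta_initial|=0.5000 |theta_final|=40747/23782 (≈1.7134) -> increased

Answer: yes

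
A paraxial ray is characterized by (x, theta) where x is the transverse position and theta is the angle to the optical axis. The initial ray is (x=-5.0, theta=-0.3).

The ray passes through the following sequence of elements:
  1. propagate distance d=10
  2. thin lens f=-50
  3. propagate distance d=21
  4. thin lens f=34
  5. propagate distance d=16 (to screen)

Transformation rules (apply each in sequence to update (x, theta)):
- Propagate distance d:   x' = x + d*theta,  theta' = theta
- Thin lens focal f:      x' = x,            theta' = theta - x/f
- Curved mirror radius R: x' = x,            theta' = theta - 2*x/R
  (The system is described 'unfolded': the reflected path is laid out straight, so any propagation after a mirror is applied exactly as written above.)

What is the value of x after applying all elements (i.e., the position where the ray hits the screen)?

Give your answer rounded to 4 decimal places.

Initial: x=-5.0000 theta=-0.3000
After 1 (propagate distance d=10): x=-8.0000 theta=-0.3000
After 2 (thin lens f=-50): x=-8.0000 theta=-0.4600
After 3 (propagate distance d=21): x=-17.6600 theta=-0.4600
After 4 (thin lens f=34): x=-17.6600 theta=101/1700 (≈0.0594)
After 5 (propagate distance d=16 (to screen)): x=-14203/850 (≈-16.7094) theta=101/1700 (≈0.0594)
Rounded to 4 decimal places: x = -16.7094

Answer: -16.7094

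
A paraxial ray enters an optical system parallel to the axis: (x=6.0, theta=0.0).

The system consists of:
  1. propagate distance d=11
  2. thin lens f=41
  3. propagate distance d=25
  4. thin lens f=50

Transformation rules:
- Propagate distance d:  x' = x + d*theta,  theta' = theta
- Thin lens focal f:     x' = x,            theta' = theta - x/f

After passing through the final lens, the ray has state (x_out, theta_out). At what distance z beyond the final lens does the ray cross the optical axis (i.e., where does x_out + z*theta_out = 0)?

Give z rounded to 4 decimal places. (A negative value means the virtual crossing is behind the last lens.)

Initial: x=6.0000 theta=0.0000
After 1 (propagate distance d=11): x=6.0000 theta=0.0000
After 2 (thin lens f=41): x=6.0000 theta=-6/41 (≈-0.1463)
After 3 (propagate distance d=25): x=96/41 (≈2.3415) theta=-6/41 (≈-0.1463)
After 4 (thin lens f=50): x=96/41 (≈2.3415) theta=-198/1025 (≈-0.1932)
z_focus = -x_out/theta_out = -(96/41)/(-198/1025) = 400/33 ≈ 12.1212
Rounded to 4 decimal places: z = 12.1212

Answer: 12.1212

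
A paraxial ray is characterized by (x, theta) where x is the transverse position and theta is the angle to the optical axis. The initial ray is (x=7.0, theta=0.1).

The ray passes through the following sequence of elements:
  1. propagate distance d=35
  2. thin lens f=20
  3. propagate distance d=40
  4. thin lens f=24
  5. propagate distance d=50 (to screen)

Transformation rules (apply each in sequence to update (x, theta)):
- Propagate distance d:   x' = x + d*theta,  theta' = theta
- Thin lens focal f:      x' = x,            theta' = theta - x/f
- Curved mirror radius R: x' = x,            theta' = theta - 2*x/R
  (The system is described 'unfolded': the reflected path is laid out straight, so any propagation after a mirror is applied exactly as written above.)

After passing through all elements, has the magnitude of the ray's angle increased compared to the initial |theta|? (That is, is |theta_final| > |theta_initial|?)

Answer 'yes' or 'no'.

Initial: x=7.0000 theta=0.1000
After 1 (propagate distance d=35): x=10.5000 theta=0.1000
After 2 (thin lens f=20): x=10.5000 theta=-0.4250
After 3 (propagate distance d=40): x=-6.5000 theta=-0.4250
After 4 (thin lens f=24): x=-6.5000 theta=-37/240 (≈-0.1542)
After 5 (propagate distance d=50 (to screen)): x=-341/24 (≈-14.2083) theta=-37/240 (≈-0.1542)
|theta_initial|=0.1000 |theta_final|=37/240 (≈0.1542) -> increased

Answer: yes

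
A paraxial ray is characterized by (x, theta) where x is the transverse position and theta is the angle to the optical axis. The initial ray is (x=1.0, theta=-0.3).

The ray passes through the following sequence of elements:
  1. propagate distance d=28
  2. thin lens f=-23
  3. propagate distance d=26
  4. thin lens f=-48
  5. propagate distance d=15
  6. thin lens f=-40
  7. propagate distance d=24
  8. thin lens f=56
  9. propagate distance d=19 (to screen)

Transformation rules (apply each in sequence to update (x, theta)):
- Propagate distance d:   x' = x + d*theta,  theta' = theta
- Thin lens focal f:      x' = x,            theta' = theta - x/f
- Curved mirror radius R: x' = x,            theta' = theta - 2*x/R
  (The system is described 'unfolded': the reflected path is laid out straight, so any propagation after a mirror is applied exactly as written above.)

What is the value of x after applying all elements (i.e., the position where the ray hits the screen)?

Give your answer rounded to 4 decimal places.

Answer: -100.4620

Derivation:
Initial: x=1.0000 theta=-0.3000
After 1 (propagate distance d=28): x=-7.4000 theta=-0.3000
After 2 (thin lens f=-23): x=-7.4000 theta=-143/230 (≈-0.6217)
After 3 (propagate distance d=26): x=-542/23 (≈-23.5652) theta=-143/230 (≈-0.6217)
After 4 (thin lens f=-48): x=-542/23 (≈-23.5652) theta=-3071/2760 (≈-1.1127)
After 5 (propagate distance d=15): x=-7407/184 (≈-40.2554) theta=-3071/2760 (≈-1.1127)
After 6 (thin lens f=-40): x=-7407/184 (≈-40.2554) theta=-46789/22080 (≈-2.1191)
After 7 (propagate distance d=24): x=-10478/115 (≈-91.1130) theta=-46789/22080 (≈-2.1191)
After 8 (thin lens f=56): x=-10478/115 (≈-91.1130) theta=-76051/154560 (≈-0.4920)
After 9 (propagate distance d=19 (to screen)): x=-15527401/154560 (≈-100.4620) theta=-76051/154560 (≈-0.4920)
Rounded to 4 decimal places: x = -100.4620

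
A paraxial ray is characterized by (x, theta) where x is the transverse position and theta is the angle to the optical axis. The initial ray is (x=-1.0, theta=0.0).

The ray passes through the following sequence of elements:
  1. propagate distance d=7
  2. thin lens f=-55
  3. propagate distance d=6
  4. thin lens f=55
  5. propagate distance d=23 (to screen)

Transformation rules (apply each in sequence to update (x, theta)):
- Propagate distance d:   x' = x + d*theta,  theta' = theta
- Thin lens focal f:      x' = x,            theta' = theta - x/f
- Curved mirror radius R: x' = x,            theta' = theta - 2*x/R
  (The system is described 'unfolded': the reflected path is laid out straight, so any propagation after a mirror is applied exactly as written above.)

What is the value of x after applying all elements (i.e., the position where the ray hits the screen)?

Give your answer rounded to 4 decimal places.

Answer: -1.0635

Derivation:
Initial: x=-1.0000 theta=0.0000
After 1 (propagate distance d=7): x=-1.0000 theta=0.0000
After 2 (thin lens f=-55): x=-1.0000 theta=-1/55 (≈-0.0182)
After 3 (propagate distance d=6): x=-61/55 (≈-1.1091) theta=-1/55 (≈-0.0182)
After 4 (thin lens f=55): x=-61/55 (≈-1.1091) theta=6/3025 (≈0.0020)
After 5 (propagate distance d=23 (to screen)): x=-3217/3025 (≈-1.0635) theta=6/3025 (≈0.0020)
Rounded to 4 decimal places: x = -1.0635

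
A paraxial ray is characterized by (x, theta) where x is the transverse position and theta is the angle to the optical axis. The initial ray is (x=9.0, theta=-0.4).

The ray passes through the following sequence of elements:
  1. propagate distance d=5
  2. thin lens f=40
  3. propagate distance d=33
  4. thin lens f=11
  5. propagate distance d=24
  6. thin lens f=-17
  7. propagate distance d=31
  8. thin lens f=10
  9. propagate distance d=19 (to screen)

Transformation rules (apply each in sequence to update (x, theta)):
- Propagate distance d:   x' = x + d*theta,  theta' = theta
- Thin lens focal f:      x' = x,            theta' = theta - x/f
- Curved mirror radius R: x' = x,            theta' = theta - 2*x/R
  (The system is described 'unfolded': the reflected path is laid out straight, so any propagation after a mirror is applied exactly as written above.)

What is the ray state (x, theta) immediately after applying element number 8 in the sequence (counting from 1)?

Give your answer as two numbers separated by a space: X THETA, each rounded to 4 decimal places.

Initial: x=9.0000 theta=-0.4000
After 1 (propagate distance d=5): x=7.0000 theta=-0.4000
After 2 (thin lens f=40): x=7.0000 theta=-0.5750
After 3 (propagate distance d=33): x=-11.9750 theta=-0.5750
After 4 (thin lens f=11): x=-11.9750 theta=113/220 (≈0.5136)
After 5 (propagate distance d=24): x=31/88 (≈0.3523) theta=113/220 (≈0.5136)
After 6 (thin lens f=-17): x=31/88 (≈0.3523) theta=3997/7480 (≈0.5344)
After 7 (propagate distance d=31): x=63271/3740 (≈16.9174) theta=3997/7480 (≈0.5344)
After 8 (thin lens f=10): x=63271/3740 (≈16.9174) theta=-21643/18700 (≈-1.1574)
Rounded to 4 decimal places: x = 16.9174, theta = -1.1574

Answer: 16.9174 -1.1574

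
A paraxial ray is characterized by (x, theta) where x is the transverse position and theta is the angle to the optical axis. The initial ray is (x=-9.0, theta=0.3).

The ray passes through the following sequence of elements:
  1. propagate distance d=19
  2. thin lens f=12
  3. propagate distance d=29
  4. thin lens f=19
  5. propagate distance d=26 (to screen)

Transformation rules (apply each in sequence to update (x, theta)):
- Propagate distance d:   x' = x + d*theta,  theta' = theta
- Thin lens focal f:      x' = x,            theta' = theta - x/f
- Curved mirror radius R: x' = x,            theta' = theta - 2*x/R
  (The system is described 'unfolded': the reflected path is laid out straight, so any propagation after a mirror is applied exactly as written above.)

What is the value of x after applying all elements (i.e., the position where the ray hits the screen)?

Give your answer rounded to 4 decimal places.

Answer: 10.0224

Derivation:
Initial: x=-9.0000 theta=0.3000
After 1 (propagate distance d=19): x=-3.3000 theta=0.3000
After 2 (thin lens f=12): x=-3.3000 theta=0.5750
After 3 (propagate distance d=29): x=13.3750 theta=0.5750
After 4 (thin lens f=19): x=13.3750 theta=-49/380 (≈-0.1289)
After 5 (propagate distance d=26 (to screen)): x=7617/760 (≈10.0224) theta=-49/380 (≈-0.1289)
Rounded to 4 decimal places: x = 10.0224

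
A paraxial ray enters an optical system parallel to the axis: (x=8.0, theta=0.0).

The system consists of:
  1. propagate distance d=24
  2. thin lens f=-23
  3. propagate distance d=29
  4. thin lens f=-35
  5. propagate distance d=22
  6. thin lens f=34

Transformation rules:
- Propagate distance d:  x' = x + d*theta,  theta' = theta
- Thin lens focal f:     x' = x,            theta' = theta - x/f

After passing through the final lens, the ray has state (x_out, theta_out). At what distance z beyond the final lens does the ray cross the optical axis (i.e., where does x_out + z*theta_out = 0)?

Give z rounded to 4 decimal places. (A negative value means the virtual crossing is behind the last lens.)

Answer: 163.6031

Derivation:
Initial: x=8.0000 theta=0.0000
After 1 (propagate distance d=24): x=8.0000 theta=0.0000
After 2 (thin lens f=-23): x=8.0000 theta=8/23 (≈0.3478)
After 3 (propagate distance d=29): x=416/23 (≈18.0870) theta=8/23 (≈0.3478)
After 4 (thin lens f=-35): x=416/23 (≈18.0870) theta=696/805 (≈0.8646)
After 5 (propagate distance d=22): x=29872/805 (≈37.1081) theta=696/805 (≈0.8646)
After 6 (thin lens f=34): x=29872/805 (≈37.1081) theta=-3104/13685 (≈-0.2268)
z_focus = -x_out/theta_out = -(29872/805)/(-3104/13685) = 31739/194 ≈ 163.6031
Rounded to 4 decimal places: z = 163.6031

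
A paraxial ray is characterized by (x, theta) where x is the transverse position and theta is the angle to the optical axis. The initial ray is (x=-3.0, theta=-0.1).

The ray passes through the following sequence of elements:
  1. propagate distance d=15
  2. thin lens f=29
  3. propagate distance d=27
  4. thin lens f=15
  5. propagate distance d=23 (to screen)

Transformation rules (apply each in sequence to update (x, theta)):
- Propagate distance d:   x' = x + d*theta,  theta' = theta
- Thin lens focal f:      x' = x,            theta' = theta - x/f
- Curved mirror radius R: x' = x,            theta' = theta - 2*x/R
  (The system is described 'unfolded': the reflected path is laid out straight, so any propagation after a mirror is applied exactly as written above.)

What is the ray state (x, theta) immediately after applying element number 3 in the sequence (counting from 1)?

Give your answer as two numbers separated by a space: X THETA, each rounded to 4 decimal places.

Initial: x=-3.0000 theta=-0.1000
After 1 (propagate distance d=15): x=-4.5000 theta=-0.1000
After 2 (thin lens f=29): x=-4.5000 theta=8/145 (≈0.0552)
After 3 (propagate distance d=27): x=-873/290 (≈-3.0103) theta=8/145 (≈0.0552)
Rounded to 4 decimal places: x = -3.0103, theta = 0.0552

Answer: -3.0103 0.0552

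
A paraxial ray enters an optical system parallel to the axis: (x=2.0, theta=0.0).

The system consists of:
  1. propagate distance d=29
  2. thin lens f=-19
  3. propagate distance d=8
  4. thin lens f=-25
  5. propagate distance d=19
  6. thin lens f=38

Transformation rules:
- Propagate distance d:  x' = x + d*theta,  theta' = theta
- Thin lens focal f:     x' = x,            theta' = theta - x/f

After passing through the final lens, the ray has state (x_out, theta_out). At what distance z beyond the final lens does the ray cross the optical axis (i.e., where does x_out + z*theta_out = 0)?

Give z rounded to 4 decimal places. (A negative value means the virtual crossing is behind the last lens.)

Initial: x=2.0000 theta=0.0000
After 1 (propagate distance d=29): x=2.0000 theta=0.0000
After 2 (thin lens f=-19): x=2.0000 theta=2/19 (≈0.1053)
After 3 (propagate distance d=8): x=54/19 (≈2.8421) theta=2/19 (≈0.1053)
After 4 (thin lens f=-25): x=54/19 (≈2.8421) theta=104/475 (≈0.2189)
After 5 (propagate distance d=19): x=3326/475 (≈7.0021) theta=104/475 (≈0.2189)
After 6 (thin lens f=38): x=3326/475 (≈7.0021) theta=313/9025 (≈0.0347)
z_focus = -x_out/theta_out = -(3326/475)/(313/9025) = -63194/313 ≈ -201.8978
Rounded to 4 decimal places: z = -201.8978

Answer: -201.8978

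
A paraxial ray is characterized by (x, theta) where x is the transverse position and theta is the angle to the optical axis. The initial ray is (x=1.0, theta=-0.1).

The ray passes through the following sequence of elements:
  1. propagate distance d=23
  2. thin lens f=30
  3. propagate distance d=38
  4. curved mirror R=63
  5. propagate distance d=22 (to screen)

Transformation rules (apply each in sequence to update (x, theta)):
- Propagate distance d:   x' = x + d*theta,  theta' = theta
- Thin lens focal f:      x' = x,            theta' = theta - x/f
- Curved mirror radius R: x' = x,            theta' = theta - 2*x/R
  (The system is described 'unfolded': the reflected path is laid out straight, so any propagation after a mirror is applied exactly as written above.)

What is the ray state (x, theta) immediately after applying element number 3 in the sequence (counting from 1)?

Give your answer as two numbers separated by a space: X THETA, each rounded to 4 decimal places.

Answer: -3.4533 -0.0567

Derivation:
Initial: x=1.0000 theta=-0.1000
After 1 (propagate distance d=23): x=-1.3000 theta=-0.1000
After 2 (thin lens f=30): x=-1.3000 theta=-17/300 (≈-0.0567)
After 3 (propagate distance d=38): x=-259/75 (≈-3.4533) theta=-17/300 (≈-0.0567)
Rounded to 4 decimal places: x = -3.4533, theta = -0.0567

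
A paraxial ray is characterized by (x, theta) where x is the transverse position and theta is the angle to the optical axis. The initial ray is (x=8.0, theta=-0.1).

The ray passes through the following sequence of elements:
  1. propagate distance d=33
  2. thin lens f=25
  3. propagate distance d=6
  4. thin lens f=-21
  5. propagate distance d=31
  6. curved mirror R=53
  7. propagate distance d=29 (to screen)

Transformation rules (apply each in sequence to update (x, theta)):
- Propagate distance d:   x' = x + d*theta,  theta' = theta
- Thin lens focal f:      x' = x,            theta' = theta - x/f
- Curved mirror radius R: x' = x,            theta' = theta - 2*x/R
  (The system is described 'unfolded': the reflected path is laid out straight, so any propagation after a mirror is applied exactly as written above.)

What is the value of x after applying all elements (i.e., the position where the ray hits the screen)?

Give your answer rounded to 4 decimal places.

Initial: x=8.0000 theta=-0.1000
After 1 (propagate distance d=33): x=4.7000 theta=-0.1000
After 2 (thin lens f=25): x=4.7000 theta=-0.2880
After 3 (propagate distance d=6): x=2.9720 theta=-0.2880
After 4 (thin lens f=-21): x=2.9720 theta=-769/5250 (≈-0.1465)
After 5 (propagate distance d=31): x=-4118/2625 (≈-1.5688) theta=-769/5250 (≈-0.1465)
After 6 (curved mirror R=53): x=-4118/2625 (≈-1.5688) theta=-1619/18550 (≈-0.0873)
After 7 (propagate distance d=29 (to screen)): x=-1140773/278250 (≈-4.0998) theta=-1619/18550 (≈-0.0873)
Rounded to 4 decimal places: x = -4.0998

Answer: -4.0998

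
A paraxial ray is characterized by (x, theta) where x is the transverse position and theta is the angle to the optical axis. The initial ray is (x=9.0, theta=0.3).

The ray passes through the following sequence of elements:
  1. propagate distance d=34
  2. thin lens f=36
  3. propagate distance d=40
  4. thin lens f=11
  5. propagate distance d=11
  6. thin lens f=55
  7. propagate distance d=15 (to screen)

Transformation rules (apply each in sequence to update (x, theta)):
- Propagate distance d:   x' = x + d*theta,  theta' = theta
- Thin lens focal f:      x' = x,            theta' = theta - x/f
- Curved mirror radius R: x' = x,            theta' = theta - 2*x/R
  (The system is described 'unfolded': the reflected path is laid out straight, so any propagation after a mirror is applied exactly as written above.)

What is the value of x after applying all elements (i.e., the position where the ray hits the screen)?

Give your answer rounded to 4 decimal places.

Answer: -18.8212

Derivation:
Initial: x=9.0000 theta=0.3000
After 1 (propagate distance d=34): x=19.2000 theta=0.3000
After 2 (thin lens f=36): x=19.2000 theta=-7/30 (≈-0.2333)
After 3 (propagate distance d=40): x=148/15 (≈9.8667) theta=-7/30 (≈-0.2333)
After 4 (thin lens f=11): x=148/15 (≈9.8667) theta=-373/330 (≈-1.1303)
After 5 (propagate distance d=11): x=-77/30 (≈-2.5667) theta=-373/330 (≈-1.1303)
After 6 (thin lens f=55): x=-77/30 (≈-2.5667) theta=-298/275 (≈-1.0836)
After 7 (propagate distance d=15 (to screen)): x=-6211/330 (≈-18.8212) theta=-298/275 (≈-1.0836)
Rounded to 4 decimal places: x = -18.8212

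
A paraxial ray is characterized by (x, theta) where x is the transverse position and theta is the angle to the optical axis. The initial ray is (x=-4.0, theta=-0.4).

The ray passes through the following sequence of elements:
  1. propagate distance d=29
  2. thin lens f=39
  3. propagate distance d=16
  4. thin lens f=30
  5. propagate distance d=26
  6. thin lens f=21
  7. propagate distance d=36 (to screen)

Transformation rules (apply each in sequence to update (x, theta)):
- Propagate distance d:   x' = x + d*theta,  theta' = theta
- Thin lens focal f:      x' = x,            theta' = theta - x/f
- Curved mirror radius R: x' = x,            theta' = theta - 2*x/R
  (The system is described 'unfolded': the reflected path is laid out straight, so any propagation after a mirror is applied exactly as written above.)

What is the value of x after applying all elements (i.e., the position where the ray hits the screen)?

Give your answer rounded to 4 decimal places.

Initial: x=-4.0000 theta=-0.4000
After 1 (propagate distance d=29): x=-15.6000 theta=-0.4000
After 2 (thin lens f=39): x=-15.6000 theta=0.0000
After 3 (propagate distance d=16): x=-15.6000 theta=0.0000
After 4 (thin lens f=30): x=-15.6000 theta=0.5200
After 5 (propagate distance d=26): x=-2.0800 theta=0.5200
After 6 (thin lens f=21): x=-2.0800 theta=13/21 (≈0.6190)
After 7 (propagate distance d=36 (to screen)): x=3536/175 (≈20.2057) theta=13/21 (≈0.6190)
Rounded to 4 decimal places: x = 20.2057

Answer: 20.2057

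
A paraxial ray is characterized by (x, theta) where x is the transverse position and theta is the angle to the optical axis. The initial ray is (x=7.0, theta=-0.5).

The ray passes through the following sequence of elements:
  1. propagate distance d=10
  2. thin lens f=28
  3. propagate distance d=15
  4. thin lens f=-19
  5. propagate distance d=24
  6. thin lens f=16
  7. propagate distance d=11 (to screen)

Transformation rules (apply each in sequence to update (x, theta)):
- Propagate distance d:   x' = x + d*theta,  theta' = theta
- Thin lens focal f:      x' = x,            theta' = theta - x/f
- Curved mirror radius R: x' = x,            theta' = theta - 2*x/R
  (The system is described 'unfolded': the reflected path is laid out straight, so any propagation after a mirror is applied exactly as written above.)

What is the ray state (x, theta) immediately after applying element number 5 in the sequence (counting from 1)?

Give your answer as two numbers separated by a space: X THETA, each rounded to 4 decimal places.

Answer: -28.5865 -0.9173

Derivation:
Initial: x=7.0000 theta=-0.5000
After 1 (propagate distance d=10): x=2.0000 theta=-0.5000
After 2 (thin lens f=28): x=2.0000 theta=-4/7 (≈-0.5714)
After 3 (propagate distance d=15): x=-46/7 (≈-6.5714) theta=-4/7 (≈-0.5714)
After 4 (thin lens f=-19): x=-46/7 (≈-6.5714) theta=-122/133 (≈-0.9173)
After 5 (propagate distance d=24): x=-3802/133 (≈-28.5865) theta=-122/133 (≈-0.9173)
Rounded to 4 decimal places: x = -28.5865, theta = -0.9173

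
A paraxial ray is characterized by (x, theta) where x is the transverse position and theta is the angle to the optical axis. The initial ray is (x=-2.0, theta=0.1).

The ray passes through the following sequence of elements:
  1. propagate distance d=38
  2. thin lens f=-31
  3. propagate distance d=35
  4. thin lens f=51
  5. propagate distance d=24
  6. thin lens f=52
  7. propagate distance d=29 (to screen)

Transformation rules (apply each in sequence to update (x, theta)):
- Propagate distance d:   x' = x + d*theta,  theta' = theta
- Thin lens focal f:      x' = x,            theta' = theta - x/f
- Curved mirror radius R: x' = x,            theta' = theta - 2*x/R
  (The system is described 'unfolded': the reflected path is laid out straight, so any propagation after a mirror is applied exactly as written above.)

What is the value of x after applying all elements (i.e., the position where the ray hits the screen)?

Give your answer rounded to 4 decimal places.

Answer: 3.8094

Derivation:
Initial: x=-2.0000 theta=0.1000
After 1 (propagate distance d=38): x=1.8000 theta=0.1000
After 2 (thin lens f=-31): x=1.8000 theta=49/310 (≈0.1581)
After 3 (propagate distance d=35): x=2273/310 (≈7.3323) theta=49/310 (≈0.1581)
After 4 (thin lens f=51): x=2273/310 (≈7.3323) theta=113/7905 (≈0.0143)
After 5 (propagate distance d=24): x=40449/5270 (≈7.6753) theta=113/7905 (≈0.0143)
After 6 (thin lens f=52): x=40449/5270 (≈7.6753) theta=-21919/164424 (≈-0.1333)
After 7 (propagate distance d=29 (to screen)): x=3131789/822120 (≈3.8094) theta=-21919/164424 (≈-0.1333)
Rounded to 4 decimal places: x = 3.8094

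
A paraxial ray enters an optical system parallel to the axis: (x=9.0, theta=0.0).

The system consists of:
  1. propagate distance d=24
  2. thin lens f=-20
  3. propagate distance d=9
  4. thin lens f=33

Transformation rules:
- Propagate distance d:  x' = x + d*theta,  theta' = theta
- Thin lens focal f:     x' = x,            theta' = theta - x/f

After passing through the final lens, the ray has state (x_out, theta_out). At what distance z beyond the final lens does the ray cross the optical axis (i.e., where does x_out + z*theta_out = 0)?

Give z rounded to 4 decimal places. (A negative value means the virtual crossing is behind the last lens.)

Answer: -239.2500

Derivation:
Initial: x=9.0000 theta=0.0000
After 1 (propagate distance d=24): x=9.0000 theta=0.0000
After 2 (thin lens f=-20): x=9.0000 theta=0.4500
After 3 (propagate distance d=9): x=13.0500 theta=0.4500
After 4 (thin lens f=33): x=13.0500 theta=3/55 (≈0.0545)
z_focus = -x_out/theta_out = -(13.0500)/(3/55) = -239.2500
Rounded to 4 decimal places: z = -239.2500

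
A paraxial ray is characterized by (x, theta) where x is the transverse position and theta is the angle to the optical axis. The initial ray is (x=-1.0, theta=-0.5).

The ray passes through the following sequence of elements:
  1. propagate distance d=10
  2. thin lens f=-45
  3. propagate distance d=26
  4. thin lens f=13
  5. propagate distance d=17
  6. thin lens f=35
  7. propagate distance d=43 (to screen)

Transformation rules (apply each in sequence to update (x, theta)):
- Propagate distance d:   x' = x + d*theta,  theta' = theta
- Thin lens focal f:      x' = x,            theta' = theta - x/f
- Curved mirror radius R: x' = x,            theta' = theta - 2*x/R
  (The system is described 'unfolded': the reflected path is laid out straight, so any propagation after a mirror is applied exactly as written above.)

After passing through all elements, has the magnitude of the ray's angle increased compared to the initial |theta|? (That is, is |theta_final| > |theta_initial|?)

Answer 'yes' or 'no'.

Initial: x=-1.0000 theta=-0.5000
After 1 (propagate distance d=10): x=-6.0000 theta=-0.5000
After 2 (thin lens f=-45): x=-6.0000 theta=-19/30 (≈-0.6333)
After 3 (propagate distance d=26): x=-337/15 (≈-22.4667) theta=-19/30 (≈-0.6333)
After 4 (thin lens f=13): x=-337/15 (≈-22.4667) theta=427/390 (≈1.0949)
After 5 (propagate distance d=17): x=-501/130 (≈-3.8538) theta=427/390 (≈1.0949)
After 6 (thin lens f=35): x=-501/130 (≈-3.8538) theta=8224/6825 (≈1.2050)
After 7 (propagate distance d=43 (to screen)): x=654659/13650 (≈47.9604) theta=8224/6825 (≈1.2050)
|theta_initial|=0.5000 |theta_final|=8224/6825 (≈1.2050) -> increased

Answer: yes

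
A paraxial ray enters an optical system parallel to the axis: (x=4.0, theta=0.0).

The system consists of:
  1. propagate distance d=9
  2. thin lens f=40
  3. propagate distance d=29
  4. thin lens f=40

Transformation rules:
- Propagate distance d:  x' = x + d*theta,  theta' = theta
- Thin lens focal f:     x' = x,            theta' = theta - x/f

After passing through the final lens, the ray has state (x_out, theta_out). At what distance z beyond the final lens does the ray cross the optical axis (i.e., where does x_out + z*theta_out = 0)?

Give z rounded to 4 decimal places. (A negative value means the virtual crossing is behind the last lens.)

Initial: x=4.0000 theta=0.0000
After 1 (propagate distance d=9): x=4.0000 theta=0.0000
After 2 (thin lens f=40): x=4.0000 theta=-0.1000
After 3 (propagate distance d=29): x=1.1000 theta=-0.1000
After 4 (thin lens f=40): x=1.1000 theta=-0.1275
z_focus = -x_out/theta_out = -(1.1000)/(-0.1275) = 440/51 ≈ 8.6275
Rounded to 4 decimal places: z = 8.6275

Answer: 8.6275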